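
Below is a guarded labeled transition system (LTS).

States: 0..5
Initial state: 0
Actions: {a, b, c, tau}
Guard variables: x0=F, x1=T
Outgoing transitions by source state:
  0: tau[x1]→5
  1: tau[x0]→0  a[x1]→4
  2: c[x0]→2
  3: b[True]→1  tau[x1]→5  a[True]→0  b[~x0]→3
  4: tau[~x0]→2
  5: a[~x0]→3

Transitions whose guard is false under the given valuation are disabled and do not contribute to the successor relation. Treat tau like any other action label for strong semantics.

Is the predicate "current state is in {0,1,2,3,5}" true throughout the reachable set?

Answer: INVARIANT VIOLATED at state 4

Trace:
Safe = {0,1,2,3,5}
Reach set: {0,1,2,3,4,5}
  0: safe
  1: safe
  2: safe
  3: safe
  4: outside
  5: safe
reach 4 via tau·a·b·a — violates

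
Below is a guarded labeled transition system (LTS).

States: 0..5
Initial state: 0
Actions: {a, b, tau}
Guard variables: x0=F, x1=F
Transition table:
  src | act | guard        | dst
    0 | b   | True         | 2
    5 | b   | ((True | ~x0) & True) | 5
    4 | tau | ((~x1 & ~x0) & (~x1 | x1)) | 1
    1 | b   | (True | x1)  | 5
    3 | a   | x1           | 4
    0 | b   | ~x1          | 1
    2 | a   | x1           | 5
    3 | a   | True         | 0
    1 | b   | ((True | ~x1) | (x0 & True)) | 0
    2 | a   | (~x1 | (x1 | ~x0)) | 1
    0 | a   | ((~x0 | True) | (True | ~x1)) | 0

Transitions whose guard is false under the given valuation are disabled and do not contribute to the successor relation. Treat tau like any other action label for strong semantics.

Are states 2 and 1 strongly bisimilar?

Refine partition for ~:
  round 0: {{0,1,2,3,4,5}}
  round 1: {{0},{1,5},{2,3},{4}}
  round 2: {{0},{1},{2},{3},{4},{5}}
Fixed point at round 3; 6 class(es).
2∈{2}, 1∈{1}

Answer: NOT BISIMILAR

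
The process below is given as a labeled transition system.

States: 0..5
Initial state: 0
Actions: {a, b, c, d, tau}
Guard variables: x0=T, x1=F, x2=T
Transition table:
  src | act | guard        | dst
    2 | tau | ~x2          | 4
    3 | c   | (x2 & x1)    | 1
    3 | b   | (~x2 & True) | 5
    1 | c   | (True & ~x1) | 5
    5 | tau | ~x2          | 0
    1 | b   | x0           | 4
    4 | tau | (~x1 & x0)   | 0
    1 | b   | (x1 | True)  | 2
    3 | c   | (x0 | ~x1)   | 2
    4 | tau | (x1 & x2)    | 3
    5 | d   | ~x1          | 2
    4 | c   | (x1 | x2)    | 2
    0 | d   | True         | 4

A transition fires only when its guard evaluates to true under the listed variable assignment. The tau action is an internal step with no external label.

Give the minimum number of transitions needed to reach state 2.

Answer: 2

Trace:
Breadth-first toward 2:
  Layer 0: {0}
  Layer 1: {4}
  Layer 2: {2}
depth(2)=2, e.g. d·c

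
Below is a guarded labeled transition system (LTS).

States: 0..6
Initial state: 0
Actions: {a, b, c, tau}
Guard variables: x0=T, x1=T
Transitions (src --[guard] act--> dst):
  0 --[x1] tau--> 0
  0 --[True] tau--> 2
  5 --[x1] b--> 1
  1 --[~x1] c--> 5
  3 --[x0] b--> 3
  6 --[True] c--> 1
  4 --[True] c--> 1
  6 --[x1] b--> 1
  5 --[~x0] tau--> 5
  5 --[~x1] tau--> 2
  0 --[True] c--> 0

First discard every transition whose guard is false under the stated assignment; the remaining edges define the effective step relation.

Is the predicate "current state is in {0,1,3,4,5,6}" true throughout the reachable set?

Answer: INVARIANT VIOLATED at state 2

Analysis:
Safe = {0,1,3,4,5,6}
Reachable = {0,2}
  0: safe
  2: outside
witness against invariant: tau → 2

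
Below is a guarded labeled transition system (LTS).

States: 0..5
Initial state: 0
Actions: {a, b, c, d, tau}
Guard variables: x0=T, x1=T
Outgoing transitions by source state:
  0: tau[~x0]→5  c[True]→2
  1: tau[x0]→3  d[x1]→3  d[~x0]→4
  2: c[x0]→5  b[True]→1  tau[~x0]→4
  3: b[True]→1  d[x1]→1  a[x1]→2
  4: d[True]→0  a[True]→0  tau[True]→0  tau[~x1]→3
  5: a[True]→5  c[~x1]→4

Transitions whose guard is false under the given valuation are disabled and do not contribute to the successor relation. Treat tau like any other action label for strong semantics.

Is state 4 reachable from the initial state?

Answer: UNREACHABLE

Working:
After dropping false guards: 12 live edges.
Layer 0: {0}
Layer 1: {2}  cumulative {0,2}
Layer 2: {1,5}  cumulative {0,1,2,5}
Layer 3: {3}  cumulative {0,1,2,3,5}
Reachable = {0,1,2,3,5}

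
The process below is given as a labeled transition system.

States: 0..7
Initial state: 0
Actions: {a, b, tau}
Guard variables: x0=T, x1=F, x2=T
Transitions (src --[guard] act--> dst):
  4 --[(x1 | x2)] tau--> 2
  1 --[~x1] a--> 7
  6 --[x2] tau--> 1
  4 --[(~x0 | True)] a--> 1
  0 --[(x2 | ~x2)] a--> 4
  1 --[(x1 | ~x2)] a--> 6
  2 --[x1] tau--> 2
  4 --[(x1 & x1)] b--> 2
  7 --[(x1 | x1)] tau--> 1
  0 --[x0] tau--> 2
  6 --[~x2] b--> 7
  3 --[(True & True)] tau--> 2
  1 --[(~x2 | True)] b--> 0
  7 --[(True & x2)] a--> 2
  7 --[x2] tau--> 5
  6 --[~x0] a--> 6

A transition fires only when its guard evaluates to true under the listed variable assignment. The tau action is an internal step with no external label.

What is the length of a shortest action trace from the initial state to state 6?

Answer: UNREACHABLE

Analysis:
Layered search for 6:
  L0 = {0}
  L1 = {2,4}
  L2 = {1}
  L3 = {7}
  L4 = {5}
6 never appears.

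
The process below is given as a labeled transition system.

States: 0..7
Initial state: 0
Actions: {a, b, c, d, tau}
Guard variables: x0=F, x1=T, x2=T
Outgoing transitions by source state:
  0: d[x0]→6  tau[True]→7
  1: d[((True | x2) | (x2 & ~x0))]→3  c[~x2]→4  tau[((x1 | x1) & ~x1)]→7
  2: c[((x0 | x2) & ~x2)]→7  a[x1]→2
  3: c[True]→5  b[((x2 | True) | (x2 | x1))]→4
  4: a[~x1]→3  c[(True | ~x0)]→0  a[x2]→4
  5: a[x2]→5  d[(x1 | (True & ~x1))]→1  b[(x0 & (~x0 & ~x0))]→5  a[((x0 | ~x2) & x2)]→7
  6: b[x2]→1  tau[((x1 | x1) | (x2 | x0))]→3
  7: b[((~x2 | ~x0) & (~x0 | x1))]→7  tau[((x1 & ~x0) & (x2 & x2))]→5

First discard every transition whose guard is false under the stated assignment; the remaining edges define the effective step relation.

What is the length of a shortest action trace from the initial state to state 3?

Answer: 4

Working:
Layered search for 3:
  L0 = {0}
  L1 = {7}
  L2 = {5}
  L3 = {1}
  L4 = {3}
3 enters at depth 4; path tau·tau·d·d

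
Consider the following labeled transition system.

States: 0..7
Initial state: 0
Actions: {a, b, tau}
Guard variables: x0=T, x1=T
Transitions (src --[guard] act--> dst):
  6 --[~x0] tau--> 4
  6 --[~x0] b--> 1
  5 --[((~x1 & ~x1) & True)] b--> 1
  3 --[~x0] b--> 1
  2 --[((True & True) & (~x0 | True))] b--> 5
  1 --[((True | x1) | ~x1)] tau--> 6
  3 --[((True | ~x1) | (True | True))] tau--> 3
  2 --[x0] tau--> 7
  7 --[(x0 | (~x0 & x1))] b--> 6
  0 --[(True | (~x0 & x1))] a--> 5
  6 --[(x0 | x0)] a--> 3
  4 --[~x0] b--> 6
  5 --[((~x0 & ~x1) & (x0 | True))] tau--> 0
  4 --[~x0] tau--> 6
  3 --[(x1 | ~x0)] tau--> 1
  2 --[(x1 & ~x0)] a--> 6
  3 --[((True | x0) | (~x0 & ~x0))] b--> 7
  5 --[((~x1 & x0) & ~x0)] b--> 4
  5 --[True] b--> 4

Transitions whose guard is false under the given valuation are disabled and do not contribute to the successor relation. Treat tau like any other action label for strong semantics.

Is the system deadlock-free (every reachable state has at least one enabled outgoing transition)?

Answer: DEADLOCK at state 4

Working:
R = {0,4,5}
  0: a→5  [1 exit(s)]
  4: ∅  [no exit]
  5: b→4  [1 exit(s)]
Path to 4: a·b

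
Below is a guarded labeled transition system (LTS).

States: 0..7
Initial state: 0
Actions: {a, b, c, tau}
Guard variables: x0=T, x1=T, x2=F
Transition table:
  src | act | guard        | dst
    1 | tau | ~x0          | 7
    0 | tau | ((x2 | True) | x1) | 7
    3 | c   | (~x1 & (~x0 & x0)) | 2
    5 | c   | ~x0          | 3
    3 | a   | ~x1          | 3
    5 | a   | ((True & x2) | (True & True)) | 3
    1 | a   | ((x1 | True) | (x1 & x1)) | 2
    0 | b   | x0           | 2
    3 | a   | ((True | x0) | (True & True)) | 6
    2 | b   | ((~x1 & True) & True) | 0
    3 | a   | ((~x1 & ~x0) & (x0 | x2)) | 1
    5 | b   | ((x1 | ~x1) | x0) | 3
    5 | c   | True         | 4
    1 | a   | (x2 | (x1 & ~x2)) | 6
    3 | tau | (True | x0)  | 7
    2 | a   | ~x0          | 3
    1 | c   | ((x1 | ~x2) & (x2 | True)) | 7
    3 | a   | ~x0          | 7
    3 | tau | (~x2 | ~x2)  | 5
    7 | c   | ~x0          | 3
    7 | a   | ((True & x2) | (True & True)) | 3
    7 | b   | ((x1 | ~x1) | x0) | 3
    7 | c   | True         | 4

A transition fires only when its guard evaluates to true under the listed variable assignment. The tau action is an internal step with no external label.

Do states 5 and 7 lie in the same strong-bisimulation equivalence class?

Compute ~ classes (split until stable):
  π0 = {{0,1,2,3,4,5,6,7}}
  π1 = {{0},{1},{2,4,6},{3},{5,7}}
Fixed point at round 2; 5 class(es).
5∈{5,7}, 7∈{5,7}

Answer: BISIMILAR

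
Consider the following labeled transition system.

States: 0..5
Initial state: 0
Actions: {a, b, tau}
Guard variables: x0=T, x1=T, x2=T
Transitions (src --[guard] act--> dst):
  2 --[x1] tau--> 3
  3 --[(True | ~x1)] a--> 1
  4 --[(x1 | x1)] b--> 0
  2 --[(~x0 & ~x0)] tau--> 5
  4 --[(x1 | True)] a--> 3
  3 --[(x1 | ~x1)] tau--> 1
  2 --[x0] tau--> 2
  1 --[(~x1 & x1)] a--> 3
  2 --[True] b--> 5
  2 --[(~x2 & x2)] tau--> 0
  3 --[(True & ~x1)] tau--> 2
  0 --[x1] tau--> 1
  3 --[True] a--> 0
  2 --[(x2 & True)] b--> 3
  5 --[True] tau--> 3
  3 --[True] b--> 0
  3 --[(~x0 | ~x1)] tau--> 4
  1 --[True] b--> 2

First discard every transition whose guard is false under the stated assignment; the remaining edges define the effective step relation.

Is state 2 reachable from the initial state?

Answer: REACHABLE

Trace:
After dropping false guards: 13 live edges.
depth 0: {0}
depth 1: {1}  total {0,1}
depth 2: {2}  total {0,1,2}
depth 3: {3,5}  total {0,1,2,3,5}
R = {0,1,2,3,5}
witness 2: tau·b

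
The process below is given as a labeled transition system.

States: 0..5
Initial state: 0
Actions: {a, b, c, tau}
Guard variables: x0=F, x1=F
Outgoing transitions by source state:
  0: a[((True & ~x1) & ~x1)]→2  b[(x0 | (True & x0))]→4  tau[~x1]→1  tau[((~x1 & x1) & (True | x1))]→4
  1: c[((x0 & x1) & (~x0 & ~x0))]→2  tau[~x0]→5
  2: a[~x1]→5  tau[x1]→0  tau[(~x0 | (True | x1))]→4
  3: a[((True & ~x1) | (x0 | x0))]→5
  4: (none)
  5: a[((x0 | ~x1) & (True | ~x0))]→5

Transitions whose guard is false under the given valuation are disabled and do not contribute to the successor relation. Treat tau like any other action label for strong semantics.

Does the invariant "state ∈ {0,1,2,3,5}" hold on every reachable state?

Inv-set: {0,1,2,3,5}
R = {0,1,2,4,5}
  0: ok
  1: ok
  2: ok
  4: outside
  5: ok
counterexample path to 4: a·tau

Answer: INVARIANT VIOLATED at state 4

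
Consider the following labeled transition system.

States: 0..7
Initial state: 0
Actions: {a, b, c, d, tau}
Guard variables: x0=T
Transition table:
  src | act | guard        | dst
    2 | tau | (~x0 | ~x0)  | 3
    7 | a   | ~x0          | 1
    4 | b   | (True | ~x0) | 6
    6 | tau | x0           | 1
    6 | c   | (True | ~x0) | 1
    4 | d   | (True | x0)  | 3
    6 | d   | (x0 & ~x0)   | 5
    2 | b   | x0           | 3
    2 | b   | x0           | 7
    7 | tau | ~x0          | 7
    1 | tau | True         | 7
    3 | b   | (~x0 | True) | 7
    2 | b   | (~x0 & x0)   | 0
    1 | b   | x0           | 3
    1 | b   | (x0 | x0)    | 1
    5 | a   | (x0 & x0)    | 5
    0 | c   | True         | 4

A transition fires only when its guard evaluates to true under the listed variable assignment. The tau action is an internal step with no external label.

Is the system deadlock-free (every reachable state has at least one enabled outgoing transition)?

Answer: DEADLOCK at state 7

Analysis:
Reach set: {0,1,3,4,6,7}
  0: c→4  [1 exit(s)]
  1: b→1  b→3  tau→7  [3 exit(s)]
  3: b→7  [1 exit(s)]
  4: b→6  d→3  [2 exit(s)]
  6: c→1  tau→1  [2 exit(s)]
  7: ∅  [deadlock]
Path to 7: c·d·b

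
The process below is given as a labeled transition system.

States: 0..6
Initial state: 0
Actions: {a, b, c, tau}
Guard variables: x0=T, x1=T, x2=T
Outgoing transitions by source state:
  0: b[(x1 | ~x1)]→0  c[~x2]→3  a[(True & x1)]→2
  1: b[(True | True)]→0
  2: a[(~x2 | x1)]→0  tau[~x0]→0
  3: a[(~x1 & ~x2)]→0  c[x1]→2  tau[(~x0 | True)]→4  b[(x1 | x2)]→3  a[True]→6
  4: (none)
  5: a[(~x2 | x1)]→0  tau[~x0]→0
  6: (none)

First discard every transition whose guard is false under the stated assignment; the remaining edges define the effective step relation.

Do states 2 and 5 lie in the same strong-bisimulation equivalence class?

Bisimulation quotient by refinement:
  round 0: {{0,1,2,3,4,5,6}}
  round 1: {{0},{1},{2,5},{3},{4,6}}
Fixed point at round 2; 5 class(es).
[2]={2,5}  [5]={2,5}

Answer: BISIMILAR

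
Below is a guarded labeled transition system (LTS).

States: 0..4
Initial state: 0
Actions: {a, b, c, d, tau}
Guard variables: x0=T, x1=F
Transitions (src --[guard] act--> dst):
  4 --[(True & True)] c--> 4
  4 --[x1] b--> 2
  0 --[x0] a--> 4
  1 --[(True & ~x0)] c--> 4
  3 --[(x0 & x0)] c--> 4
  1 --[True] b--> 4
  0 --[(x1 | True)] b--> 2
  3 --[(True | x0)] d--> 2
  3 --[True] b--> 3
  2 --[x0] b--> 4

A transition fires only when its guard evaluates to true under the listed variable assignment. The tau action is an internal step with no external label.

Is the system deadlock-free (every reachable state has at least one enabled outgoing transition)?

Answer: DEADLOCK-FREE

Trace:
Reach set: {0,2,4}
  0: a→4  b→2  [2 exit(s)]
  2: b→4  [1 exit(s)]
  4: c→4  [1 exit(s)]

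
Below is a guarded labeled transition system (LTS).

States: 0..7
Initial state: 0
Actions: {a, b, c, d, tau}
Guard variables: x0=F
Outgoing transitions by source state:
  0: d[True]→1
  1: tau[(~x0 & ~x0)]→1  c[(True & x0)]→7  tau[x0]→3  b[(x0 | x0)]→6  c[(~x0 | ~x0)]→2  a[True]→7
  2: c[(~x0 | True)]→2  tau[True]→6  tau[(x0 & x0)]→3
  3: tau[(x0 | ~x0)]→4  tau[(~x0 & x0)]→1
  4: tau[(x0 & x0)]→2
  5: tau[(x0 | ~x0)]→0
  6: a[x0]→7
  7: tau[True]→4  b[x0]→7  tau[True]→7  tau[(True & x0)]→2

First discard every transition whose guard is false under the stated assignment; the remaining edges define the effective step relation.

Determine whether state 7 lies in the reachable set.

Answer: REACHABLE

Working:
After dropping false guards: 10 live edges.
depth 0: {0}
depth 1: {1}  total {0,1}
depth 2: {2,7}  total {0,1,2,7}
depth 3: {4,6}  total {0,1,2,4,6,7}
R = {0,1,2,4,6,7}
Path to 7: d·a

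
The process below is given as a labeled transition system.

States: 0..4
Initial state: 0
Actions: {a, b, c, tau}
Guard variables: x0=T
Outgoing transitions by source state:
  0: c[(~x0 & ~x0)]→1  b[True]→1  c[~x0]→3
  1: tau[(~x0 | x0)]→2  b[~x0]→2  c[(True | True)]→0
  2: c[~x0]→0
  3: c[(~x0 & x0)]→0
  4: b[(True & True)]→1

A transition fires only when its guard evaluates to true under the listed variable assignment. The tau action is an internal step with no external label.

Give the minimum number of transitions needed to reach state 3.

Answer: UNREACHABLE

Trace:
BFS to 3:
  L0 = {0}
  L1 = {1}
  L2 = {2}
3 never appears.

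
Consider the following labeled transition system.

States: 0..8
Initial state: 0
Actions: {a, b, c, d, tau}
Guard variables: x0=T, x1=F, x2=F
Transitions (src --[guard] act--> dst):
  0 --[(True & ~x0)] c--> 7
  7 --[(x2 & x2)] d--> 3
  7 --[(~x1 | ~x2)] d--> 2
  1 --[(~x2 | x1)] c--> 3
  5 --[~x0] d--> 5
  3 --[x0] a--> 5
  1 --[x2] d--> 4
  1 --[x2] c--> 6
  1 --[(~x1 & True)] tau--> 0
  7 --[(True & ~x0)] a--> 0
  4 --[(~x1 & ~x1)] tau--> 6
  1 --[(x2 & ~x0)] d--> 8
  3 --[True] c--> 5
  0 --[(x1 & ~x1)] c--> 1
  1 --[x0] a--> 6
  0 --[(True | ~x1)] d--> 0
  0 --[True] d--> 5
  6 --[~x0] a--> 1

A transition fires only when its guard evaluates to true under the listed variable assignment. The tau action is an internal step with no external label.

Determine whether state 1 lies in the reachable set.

9 transition(s) survive guard evaluation.
Layer 0: {0}
Layer 1: {5}  now seen {0,5}
Reachable = {0,5}

Answer: UNREACHABLE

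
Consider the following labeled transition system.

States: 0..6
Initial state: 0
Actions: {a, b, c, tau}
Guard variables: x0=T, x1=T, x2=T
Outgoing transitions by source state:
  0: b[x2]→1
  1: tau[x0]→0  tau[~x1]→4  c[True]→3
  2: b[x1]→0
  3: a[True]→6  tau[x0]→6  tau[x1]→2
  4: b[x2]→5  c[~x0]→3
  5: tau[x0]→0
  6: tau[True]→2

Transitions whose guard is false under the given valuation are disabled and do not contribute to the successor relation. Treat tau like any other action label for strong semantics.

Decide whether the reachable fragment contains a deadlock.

Answer: DEADLOCK-FREE

Working:
Reach set: {0,1,2,3,6}
  0: b→1  [1 out]
  1: c→3  tau→0  [2 out]
  2: b→0  [1 out]
  3: a→6  tau→2  tau→6  [3 out]
  6: tau→2  [1 out]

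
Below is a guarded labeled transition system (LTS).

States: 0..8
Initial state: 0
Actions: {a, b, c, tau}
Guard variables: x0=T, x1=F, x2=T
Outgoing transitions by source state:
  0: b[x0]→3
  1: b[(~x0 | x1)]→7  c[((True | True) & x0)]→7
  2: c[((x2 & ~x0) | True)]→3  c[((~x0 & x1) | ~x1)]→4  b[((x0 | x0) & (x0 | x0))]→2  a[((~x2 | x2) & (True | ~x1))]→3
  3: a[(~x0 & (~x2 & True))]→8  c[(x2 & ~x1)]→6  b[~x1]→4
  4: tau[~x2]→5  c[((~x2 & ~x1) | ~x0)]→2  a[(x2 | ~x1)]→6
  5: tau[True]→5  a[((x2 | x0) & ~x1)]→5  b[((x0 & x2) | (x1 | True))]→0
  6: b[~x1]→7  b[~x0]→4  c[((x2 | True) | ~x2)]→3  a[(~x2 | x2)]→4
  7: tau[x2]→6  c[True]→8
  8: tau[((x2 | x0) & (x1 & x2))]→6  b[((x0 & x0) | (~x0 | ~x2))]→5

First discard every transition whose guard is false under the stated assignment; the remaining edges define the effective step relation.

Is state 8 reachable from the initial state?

18 transition(s) survive guard evaluation.
Layer 0: {0}
Layer 1: {3}  now seen {0,3}
Layer 2: {4,6}  now seen {0,3,4,6}
Layer 3: {7}  now seen {0,3,4,6,7}
Layer 4: {8}  now seen {0,3,4,6,7,8}
Layer 5: {5}  now seen {0,3,4,5,6,7,8}
Reachable = {0,3,4,5,6,7,8}
Path to 8: b·c·b·c

Answer: REACHABLE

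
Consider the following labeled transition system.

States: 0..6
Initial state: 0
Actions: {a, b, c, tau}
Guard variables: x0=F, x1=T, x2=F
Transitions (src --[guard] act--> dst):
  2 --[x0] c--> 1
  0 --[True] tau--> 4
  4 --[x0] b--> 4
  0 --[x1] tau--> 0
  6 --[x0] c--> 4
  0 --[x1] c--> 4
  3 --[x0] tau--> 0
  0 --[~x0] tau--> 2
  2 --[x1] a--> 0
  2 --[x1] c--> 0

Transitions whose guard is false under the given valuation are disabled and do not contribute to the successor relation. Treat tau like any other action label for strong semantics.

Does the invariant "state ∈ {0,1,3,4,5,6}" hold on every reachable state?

Safe = {0,1,3,4,5,6}
Reach set: {0,2,4}
  0: ✓
  2: ✗ unsafe
  4: ✓
witness against invariant: tau → 2

Answer: INVARIANT VIOLATED at state 2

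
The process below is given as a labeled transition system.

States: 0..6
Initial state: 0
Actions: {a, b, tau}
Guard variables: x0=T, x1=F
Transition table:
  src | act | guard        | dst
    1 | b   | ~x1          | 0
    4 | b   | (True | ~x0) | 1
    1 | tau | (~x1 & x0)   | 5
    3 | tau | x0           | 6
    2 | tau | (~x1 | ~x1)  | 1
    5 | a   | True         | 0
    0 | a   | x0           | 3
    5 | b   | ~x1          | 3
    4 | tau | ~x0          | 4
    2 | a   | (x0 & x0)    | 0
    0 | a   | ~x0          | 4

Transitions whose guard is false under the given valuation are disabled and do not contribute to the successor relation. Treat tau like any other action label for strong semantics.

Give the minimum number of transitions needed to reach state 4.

BFS to 4:
  Layer 0: {0}
  Layer 1: {3}
  Layer 2: {6}
4 never appears.

Answer: UNREACHABLE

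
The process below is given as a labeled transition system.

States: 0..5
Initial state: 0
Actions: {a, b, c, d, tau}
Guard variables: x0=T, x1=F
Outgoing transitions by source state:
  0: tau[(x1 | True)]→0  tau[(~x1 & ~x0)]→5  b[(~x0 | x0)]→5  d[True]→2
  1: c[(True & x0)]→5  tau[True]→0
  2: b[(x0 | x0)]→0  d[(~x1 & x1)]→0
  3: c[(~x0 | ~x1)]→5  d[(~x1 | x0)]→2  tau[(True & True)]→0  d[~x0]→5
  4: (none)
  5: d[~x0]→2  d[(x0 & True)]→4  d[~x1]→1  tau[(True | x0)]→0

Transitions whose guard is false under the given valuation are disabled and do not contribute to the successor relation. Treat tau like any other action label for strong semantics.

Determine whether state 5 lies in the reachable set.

12 transition(s) survive guard evaluation.
L0 = {0}
L1 = {2,5}  now seen {0,2,5}
L2 = {1,4}  now seen {0,1,2,4,5}
Reachable = {0,1,2,4,5}
trace reaching 5: b

Answer: REACHABLE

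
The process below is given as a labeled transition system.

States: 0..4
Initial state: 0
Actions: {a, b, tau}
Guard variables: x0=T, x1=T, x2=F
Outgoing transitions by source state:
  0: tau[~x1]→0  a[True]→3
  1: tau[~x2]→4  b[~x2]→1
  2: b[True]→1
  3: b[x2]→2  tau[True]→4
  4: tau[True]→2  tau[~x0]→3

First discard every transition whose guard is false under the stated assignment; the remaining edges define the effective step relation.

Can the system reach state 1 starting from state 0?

Answer: REACHABLE

Analysis:
Guard filter leaves 6 enabled edge(s).
Layer 0: {0}
Layer 1: {3}  now seen {0,3}
Layer 2: {4}  now seen {0,3,4}
Layer 3: {2}  now seen {0,2,3,4}
Layer 4: {1}  now seen {0,1,2,3,4}
Reachable = {0,1,2,3,4}
witness 1: a·tau·tau·b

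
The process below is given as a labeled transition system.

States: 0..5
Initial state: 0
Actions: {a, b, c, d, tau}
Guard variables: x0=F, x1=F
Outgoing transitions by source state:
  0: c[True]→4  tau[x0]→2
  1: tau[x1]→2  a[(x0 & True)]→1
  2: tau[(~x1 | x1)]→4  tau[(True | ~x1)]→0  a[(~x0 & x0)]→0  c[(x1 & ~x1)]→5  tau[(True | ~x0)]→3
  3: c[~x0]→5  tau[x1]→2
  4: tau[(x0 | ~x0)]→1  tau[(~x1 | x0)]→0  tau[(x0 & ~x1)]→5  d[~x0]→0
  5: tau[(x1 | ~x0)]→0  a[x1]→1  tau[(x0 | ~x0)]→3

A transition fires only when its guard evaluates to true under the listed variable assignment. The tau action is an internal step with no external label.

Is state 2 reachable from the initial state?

Answer: UNREACHABLE

Working:
Guard filter leaves 10 enabled edge(s).
Layer 0: {0}
Layer 1: {4}  cumulative {0,4}
Layer 2: {1}  cumulative {0,1,4}
R = {0,1,4}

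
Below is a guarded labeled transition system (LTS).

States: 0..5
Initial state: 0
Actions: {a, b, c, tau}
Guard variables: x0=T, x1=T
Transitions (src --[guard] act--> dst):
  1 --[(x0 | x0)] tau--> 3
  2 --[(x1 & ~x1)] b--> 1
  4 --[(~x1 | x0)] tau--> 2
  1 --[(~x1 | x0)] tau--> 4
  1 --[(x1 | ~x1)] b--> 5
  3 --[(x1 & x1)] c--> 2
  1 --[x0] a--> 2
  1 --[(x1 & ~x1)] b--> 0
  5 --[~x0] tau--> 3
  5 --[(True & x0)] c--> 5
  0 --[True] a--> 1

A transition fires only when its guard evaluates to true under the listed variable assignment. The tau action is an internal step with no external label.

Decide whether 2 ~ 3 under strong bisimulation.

Compute ~ classes (split until stable):
  P[0] = {{0,1,2,3,4,5}}
  P[1] = {{0},{1},{2},{3,5},{4}}
  P[2] = {{0},{1},{2},{3},{4},{5}}
stable after 3 split(s): 6 block(s)
[2]={2}  [3]={3}

Answer: NOT BISIMILAR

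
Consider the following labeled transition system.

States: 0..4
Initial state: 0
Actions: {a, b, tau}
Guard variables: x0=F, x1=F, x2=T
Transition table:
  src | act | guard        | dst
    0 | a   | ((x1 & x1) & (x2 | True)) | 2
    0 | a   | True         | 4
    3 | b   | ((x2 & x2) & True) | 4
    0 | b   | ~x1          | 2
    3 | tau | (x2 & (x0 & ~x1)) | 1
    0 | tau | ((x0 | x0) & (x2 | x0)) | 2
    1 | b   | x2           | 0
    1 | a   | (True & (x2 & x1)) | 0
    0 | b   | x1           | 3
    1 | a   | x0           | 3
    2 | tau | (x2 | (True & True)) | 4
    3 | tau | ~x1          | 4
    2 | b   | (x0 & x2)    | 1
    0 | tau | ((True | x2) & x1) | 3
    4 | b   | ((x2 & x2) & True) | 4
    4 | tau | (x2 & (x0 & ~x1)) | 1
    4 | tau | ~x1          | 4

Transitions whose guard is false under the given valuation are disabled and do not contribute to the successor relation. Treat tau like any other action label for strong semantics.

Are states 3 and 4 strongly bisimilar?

Answer: BISIMILAR

Trace:
Refine partition for ~:
  round 0: {{0,1,2,3,4}}
  round 1: {{0},{1},{2},{3,4}}
stable after 2 split(s): 4 block(s)
[3]={3,4}  [4]={3,4}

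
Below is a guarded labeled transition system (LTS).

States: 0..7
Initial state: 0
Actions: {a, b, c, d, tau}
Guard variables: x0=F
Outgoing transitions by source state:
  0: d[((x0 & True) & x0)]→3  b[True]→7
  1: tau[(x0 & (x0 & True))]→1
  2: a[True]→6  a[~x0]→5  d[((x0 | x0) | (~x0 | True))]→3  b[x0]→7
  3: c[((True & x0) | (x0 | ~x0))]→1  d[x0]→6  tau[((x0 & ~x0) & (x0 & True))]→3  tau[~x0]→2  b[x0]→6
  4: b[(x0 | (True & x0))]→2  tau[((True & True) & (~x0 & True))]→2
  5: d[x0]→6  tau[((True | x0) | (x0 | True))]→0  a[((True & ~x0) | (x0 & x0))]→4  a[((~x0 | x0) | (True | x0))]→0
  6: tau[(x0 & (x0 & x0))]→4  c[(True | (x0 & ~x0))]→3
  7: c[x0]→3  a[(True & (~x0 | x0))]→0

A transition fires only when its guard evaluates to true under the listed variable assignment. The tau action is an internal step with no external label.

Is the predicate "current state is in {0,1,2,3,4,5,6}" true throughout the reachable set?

Answer: INVARIANT VIOLATED at state 7

Trace:
Inv-set: {0,1,2,3,4,5,6}
Reach set: {0,7}
  0: safe
  7: VIOLATES
counterexample path to 7: b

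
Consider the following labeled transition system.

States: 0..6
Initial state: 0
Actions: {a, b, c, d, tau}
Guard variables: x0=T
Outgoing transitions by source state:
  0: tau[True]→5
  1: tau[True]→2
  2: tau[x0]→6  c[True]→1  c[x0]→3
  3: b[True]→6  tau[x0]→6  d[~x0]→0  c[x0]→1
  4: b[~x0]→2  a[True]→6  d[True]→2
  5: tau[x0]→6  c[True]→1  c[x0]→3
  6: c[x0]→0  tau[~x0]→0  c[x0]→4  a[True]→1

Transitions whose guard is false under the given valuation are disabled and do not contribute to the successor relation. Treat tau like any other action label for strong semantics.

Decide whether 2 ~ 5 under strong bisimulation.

Bisimulation quotient by refinement:
  π0 = {{0,1,2,3,4,5,6}}
  π1 = {{0,1},{2,5},{3},{4},{6}}
Fixed point at round 2; 5 class(es).
[2]={2,5}  [5]={2,5}

Answer: BISIMILAR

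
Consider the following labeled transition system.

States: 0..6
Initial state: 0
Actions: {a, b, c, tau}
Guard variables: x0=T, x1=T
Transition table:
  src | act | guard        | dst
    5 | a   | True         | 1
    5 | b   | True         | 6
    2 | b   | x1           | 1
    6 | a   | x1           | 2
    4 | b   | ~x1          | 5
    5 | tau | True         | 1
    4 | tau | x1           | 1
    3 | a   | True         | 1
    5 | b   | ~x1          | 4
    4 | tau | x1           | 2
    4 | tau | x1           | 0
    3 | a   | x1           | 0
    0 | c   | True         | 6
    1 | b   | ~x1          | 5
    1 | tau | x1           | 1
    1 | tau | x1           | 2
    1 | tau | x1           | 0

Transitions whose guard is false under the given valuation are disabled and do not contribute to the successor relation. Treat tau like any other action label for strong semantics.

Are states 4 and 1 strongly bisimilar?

Bisimulation quotient by refinement:
  π0 = {{0,1,2,3,4,5,6}}
  π1 = {{0},{1,4},{2},{3,6},{5}}
  π2 = {{0},{1,4},{2},{3},{5},{6}}
Fixed point at round 3; 6 class(es).
class of 4: {1,4}; class of 1: {1,4}

Answer: BISIMILAR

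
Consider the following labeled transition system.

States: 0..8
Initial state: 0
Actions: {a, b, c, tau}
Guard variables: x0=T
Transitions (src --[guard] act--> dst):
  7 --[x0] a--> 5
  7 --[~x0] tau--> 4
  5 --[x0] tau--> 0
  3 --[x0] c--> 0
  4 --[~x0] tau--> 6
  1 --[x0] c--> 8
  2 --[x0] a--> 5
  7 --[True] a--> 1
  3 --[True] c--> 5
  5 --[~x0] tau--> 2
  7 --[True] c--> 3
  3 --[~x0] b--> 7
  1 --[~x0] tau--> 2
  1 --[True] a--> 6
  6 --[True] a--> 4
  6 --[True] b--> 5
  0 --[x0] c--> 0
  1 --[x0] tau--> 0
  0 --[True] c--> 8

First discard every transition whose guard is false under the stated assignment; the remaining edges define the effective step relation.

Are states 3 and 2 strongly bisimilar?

Compute ~ classes (split until stable):
  P[0] = {{0,1,2,3,4,5,6,7,8}}
  P[1] = {{0,3},{1},{2},{4,8},{5},{6},{7}}
  P[2] = {{0},{1},{2},{3},{4,8},{5},{6},{7}}
Fixed point at round 3; 8 class(es).
class of 3: {3}; class of 2: {2}

Answer: NOT BISIMILAR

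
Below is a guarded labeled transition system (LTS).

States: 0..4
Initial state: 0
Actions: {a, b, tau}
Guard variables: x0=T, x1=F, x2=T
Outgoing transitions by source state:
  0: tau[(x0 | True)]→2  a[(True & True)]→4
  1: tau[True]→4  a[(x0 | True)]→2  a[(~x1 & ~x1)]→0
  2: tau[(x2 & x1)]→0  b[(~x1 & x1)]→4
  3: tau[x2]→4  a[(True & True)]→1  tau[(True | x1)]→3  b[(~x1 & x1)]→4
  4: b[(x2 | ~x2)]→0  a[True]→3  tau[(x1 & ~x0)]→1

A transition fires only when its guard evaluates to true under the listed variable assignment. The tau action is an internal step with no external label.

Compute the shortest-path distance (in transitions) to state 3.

Answer: 2

Analysis:
Breadth-first toward 3:
  depth 0: {0}
  depth 1: {2,4}
  depth 2: {3}
first hit 3 at d=2 via a·a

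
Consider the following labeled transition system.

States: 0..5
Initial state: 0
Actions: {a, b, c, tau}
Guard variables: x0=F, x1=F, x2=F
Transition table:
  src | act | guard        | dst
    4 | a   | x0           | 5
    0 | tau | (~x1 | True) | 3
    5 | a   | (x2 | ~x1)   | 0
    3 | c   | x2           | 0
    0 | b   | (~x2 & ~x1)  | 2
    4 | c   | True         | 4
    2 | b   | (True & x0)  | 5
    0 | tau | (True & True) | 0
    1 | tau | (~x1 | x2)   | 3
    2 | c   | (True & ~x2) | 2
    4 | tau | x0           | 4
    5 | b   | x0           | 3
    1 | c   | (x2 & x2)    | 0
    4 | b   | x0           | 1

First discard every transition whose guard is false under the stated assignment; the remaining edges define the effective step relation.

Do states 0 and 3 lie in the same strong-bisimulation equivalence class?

Answer: NOT BISIMILAR

Trace:
Compute ~ classes (split until stable):
  π0 = {{0,1,2,3,4,5}}
  π1 = {{0},{1},{2,4},{3},{5}}
Fixed point at round 2; 5 class(es).
0∈{0}, 3∈{3}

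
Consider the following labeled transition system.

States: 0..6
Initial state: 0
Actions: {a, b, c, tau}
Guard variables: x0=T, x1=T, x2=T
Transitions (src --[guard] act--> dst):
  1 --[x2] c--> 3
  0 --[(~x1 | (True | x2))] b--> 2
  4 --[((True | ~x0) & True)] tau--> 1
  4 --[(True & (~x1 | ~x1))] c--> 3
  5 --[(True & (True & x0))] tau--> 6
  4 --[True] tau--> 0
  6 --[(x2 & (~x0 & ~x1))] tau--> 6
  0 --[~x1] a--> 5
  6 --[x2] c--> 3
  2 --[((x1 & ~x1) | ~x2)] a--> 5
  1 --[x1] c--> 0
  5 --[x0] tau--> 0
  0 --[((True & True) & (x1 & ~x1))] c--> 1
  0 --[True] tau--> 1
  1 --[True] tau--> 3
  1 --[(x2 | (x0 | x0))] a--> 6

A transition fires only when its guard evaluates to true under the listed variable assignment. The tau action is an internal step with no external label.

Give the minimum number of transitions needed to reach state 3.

Layered search for 3:
  L0 = {0}
  L1 = {1,2}
  L2 = {3,6}
depth(3)=2, e.g. tau·c

Answer: 2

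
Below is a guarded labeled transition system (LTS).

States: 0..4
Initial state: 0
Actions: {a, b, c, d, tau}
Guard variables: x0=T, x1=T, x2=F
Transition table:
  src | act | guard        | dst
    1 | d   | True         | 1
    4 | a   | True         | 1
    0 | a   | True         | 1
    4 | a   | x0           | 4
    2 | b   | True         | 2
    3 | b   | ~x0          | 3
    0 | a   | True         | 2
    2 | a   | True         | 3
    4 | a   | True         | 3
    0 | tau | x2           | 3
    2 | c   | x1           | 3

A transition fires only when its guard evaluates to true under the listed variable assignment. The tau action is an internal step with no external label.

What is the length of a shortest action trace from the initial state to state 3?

Layered search for 3:
  depth 0: {0}
  depth 1: {1,2}
  depth 2: {3}
3 enters at depth 2; path a·a

Answer: 2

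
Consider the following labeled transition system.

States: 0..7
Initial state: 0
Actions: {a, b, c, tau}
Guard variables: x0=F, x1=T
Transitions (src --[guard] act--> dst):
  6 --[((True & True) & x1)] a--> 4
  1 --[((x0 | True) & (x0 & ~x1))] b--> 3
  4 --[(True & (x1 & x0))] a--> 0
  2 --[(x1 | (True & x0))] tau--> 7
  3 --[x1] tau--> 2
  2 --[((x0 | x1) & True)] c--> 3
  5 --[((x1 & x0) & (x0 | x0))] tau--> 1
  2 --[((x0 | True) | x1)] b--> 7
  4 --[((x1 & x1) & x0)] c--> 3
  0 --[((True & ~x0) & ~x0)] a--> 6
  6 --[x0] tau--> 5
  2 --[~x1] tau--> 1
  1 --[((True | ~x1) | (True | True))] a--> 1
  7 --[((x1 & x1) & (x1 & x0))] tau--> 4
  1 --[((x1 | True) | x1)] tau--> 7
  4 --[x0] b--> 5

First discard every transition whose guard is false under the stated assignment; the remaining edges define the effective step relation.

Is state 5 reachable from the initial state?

Answer: UNREACHABLE

Analysis:
After dropping false guards: 8 live edges.
Layer 0: {0}
Layer 1: {6}  now seen {0,6}
Layer 2: {4}  now seen {0,4,6}
Reach set: {0,4,6}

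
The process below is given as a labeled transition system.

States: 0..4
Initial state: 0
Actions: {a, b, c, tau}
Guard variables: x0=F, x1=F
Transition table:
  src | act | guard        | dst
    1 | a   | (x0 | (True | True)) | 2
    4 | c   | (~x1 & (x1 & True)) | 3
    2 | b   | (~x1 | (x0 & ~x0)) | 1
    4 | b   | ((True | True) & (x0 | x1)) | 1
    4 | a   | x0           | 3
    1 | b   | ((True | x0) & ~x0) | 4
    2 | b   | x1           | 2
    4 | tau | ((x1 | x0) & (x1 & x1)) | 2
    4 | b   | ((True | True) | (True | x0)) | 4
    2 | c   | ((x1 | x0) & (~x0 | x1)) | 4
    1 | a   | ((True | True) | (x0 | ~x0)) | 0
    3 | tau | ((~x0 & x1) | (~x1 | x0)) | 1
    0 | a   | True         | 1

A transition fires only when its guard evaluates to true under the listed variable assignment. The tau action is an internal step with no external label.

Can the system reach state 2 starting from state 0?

Answer: REACHABLE

Trace:
After dropping false guards: 7 live edges.
depth 0: {0}
depth 1: {1}  now seen {0,1}
depth 2: {2,4}  now seen {0,1,2,4}
Reachable = {0,1,2,4}
Path to 2: a·a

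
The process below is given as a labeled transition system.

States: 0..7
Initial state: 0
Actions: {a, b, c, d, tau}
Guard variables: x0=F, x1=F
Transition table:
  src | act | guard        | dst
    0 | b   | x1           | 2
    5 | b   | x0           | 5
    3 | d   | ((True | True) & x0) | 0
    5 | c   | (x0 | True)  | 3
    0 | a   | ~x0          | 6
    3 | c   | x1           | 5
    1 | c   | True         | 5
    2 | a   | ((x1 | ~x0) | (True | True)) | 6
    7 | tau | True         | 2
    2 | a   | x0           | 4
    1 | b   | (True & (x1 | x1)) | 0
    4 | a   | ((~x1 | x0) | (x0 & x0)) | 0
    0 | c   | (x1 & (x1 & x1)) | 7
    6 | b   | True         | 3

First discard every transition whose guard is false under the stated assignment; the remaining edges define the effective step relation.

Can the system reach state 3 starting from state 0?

After dropping false guards: 7 live edges.
L0 = {0}
L1 = {6}  now seen {0,6}
L2 = {3}  now seen {0,3,6}
Reachable = {0,3,6}
trace reaching 3: a·b

Answer: REACHABLE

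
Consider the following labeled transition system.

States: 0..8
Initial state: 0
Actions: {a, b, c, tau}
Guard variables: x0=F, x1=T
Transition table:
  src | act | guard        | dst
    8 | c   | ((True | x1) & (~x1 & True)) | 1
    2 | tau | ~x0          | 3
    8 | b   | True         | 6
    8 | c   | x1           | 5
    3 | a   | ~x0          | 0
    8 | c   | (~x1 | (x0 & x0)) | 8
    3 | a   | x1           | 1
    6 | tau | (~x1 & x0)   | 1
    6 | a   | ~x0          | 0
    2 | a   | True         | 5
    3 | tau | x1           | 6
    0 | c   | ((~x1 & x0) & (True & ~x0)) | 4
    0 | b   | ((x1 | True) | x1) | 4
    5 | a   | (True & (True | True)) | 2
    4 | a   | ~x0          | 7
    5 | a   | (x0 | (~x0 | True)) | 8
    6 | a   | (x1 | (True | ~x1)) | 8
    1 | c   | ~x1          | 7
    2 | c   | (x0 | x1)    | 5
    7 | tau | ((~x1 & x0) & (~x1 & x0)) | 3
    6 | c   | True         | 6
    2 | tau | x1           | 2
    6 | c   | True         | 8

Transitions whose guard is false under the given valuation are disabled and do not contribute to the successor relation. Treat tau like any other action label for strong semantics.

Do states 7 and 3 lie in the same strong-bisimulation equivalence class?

Answer: NOT BISIMILAR

Working:
Bisimulation quotient by refinement:
  round 0: {{0,1,2,3,4,5,6,7,8}}
  round 1: {{0},{1,7},{2},{3},{4,5},{6},{8}}
  round 2: {{0},{1,7},{2},{3},{4},{5},{6},{8}}
stable after 3 split(s): 8 block(s)
[7]={1,7}  [3]={3}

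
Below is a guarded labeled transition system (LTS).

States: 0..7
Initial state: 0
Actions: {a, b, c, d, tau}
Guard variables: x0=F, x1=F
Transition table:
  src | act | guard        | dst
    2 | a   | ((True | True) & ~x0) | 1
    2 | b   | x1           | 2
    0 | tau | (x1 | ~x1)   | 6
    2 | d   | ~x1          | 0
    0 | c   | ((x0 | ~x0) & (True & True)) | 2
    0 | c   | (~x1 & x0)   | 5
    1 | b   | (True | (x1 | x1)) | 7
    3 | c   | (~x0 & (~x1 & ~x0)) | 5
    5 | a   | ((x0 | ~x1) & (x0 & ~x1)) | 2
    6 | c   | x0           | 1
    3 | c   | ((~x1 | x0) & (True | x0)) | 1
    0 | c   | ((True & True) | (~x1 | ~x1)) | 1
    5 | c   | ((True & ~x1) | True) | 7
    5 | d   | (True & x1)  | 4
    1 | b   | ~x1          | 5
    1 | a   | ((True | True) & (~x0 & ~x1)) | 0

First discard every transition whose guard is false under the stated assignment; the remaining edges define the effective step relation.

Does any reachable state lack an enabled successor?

Answer: DEADLOCK at state 6

Working:
R = {0,1,2,5,6,7}
  0: c→1  c→2  tau→6  [3 exit(s)]
  1: a→0  b→5  b→7  [3 exit(s)]
  2: a→1  d→0  [2 exit(s)]
  5: c→7  [1 exit(s)]
  6: ∅  [deadlock]
  7: ∅  [deadlock]
trace reaching 6: tau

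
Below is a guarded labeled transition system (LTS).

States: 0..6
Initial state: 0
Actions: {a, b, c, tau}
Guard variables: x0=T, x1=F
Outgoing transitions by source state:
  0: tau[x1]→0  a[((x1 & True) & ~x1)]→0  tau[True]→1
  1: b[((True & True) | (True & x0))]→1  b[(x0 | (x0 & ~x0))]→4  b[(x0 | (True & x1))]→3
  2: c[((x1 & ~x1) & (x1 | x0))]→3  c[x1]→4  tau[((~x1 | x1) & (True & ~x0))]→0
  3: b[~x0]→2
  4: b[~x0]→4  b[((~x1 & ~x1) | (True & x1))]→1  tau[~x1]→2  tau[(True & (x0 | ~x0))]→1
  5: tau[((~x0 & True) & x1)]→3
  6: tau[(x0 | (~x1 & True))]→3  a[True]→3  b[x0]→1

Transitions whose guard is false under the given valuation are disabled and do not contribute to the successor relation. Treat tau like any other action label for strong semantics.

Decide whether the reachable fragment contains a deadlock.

Answer: DEADLOCK at state 2

Trace:
Reach set: {0,1,2,3,4}
  0: tau→1  [1 exit(s)]
  1: b→1  b→3  b→4  [3 exit(s)]
  2: ∅  [STUCK]
  3: ∅  [STUCK]
  4: b→1  tau→1  tau→2  [3 exit(s)]
witness 2: tau·b·tau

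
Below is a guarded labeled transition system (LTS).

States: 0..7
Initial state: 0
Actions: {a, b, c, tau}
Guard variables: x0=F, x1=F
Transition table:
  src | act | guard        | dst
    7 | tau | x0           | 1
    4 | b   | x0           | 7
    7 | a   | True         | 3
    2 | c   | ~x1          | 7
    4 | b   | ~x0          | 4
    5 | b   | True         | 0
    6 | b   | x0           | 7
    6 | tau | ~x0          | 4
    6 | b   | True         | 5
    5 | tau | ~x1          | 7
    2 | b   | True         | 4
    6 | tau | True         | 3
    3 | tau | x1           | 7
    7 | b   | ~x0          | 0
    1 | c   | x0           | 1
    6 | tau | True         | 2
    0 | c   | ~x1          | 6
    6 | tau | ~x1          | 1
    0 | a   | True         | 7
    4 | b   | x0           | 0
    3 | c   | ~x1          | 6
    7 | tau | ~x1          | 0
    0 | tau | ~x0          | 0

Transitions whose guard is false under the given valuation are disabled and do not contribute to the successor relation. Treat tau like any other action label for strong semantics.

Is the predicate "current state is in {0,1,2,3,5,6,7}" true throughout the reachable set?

Answer: INVARIANT VIOLATED at state 4

Trace:
Safe = {0,1,2,3,5,6,7}
Reach set: {0,1,2,3,4,5,6,7}
  0: safe
  1: safe
  2: safe
  3: safe
  4: outside
  5: safe
  6: safe
  7: safe
counterexample path to 4: c·tau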